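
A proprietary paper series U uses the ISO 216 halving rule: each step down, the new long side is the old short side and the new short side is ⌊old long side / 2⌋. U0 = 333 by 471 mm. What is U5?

58 × 83 mm

U1: ⌊471/2⌋ × 333 = 235 × 333 mm
U2: ⌊333/2⌋ × 235 = 166 × 235 mm
U3: ⌊235/2⌋ × 166 = 117 × 166 mm
U4: ⌊166/2⌋ × 117 = 83 × 117 mm
U5: ⌊117/2⌋ × 83 = 58 × 83 mm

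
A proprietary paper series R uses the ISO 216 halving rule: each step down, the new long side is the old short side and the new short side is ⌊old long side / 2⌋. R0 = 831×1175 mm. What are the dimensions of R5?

146 × 207 mm

R1: ⌊1175/2⌋ × 831 = 587 × 831 mm
R2: ⌊831/2⌋ × 587 = 415 × 587 mm
R3: ⌊587/2⌋ × 415 = 293 × 415 mm
R4: ⌊415/2⌋ × 293 = 207 × 293 mm
R5: ⌊293/2⌋ × 207 = 146 × 207 mm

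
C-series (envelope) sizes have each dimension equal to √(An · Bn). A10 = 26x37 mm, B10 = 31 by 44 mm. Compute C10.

28 × 40 mm

Short side: √(26 · 31) = √806 ≈ 28.4 → 28 mm
Long side: √(37 · 44) = √1628 ≈ 40.3 → 40 mm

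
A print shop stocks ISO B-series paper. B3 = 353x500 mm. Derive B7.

88 × 125 mm

B4: ⌊500/2⌋ × 353 = 250 × 353 mm
B5: ⌊353/2⌋ × 250 = 176 × 250 mm
B6: ⌊250/2⌋ × 176 = 125 × 176 mm
B7: ⌊176/2⌋ × 125 = 88 × 125 mm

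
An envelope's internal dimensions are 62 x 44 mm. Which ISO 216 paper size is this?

Aspect ratio 62/44 ≈ 1.409 — close to the ISO √2 ≈ 1.414.
In the B-series (B0 = 1000 × 1414 mm): B9 = 44 × 62 mm.

B9 (44 × 62 mm)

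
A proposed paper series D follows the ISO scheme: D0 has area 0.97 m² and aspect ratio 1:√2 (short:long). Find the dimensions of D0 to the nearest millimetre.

828 × 1171 mm

Let the short side be w mm. Then w · w√2 = 0.97 m² = 970,000 mm².
w² = 970,000/√2, so w ≈ 828.2 mm; long side = w√2 ≈ 1171.2 mm.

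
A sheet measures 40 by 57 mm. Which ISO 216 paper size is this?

Aspect ratio 57/40 ≈ 1.425 — close to the ISO √2 ≈ 1.414.
In the C-series (envelope sizes, between A and B): C9 = 40 × 57 mm.

C9 (40 × 57 mm)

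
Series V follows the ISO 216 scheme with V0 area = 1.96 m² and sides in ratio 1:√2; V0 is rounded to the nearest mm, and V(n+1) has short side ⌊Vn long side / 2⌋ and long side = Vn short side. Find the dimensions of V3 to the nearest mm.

Let V0's short side be w mm. w · w√2 = 1.96 m² = 1,960,000 mm², so w ≈ 1177.3 mm and w√2 ≈ 1664.9 mm → V0 = 1177 × 1665 mm.
V1: ⌊1665/2⌋ × 1177 = 832 × 1177 mm
V2: ⌊1177/2⌋ × 832 = 588 × 832 mm
V3: ⌊832/2⌋ × 588 = 416 × 588 mm

416 × 588 mm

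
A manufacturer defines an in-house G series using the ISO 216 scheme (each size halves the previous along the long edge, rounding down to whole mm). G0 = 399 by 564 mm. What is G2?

G1: ⌊564/2⌋ × 399 = 282 × 399 mm
G2: ⌊399/2⌋ × 282 = 199 × 282 mm

199 × 282 mm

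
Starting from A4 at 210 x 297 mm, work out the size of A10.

26 × 37 mm

A5: ⌊297/2⌋ × 210 = 148 × 210 mm
A6: ⌊210/2⌋ × 148 = 105 × 148 mm
A7: ⌊148/2⌋ × 105 = 74 × 105 mm
A8: ⌊105/2⌋ × 74 = 52 × 74 mm
A9: ⌊74/2⌋ × 52 = 37 × 52 mm
A10: ⌊52/2⌋ × 37 = 26 × 37 mm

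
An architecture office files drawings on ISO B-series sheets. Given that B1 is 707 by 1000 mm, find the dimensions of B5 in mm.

176 × 250 mm

B2: ⌊1000/2⌋ × 707 = 500 × 707 mm
B3: ⌊707/2⌋ × 500 = 353 × 500 mm
B4: ⌊500/2⌋ × 353 = 250 × 353 mm
B5: ⌊353/2⌋ × 250 = 176 × 250 mm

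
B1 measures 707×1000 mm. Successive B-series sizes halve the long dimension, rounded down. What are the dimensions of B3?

353 × 500 mm

B2: ⌊1000/2⌋ × 707 = 500 × 707 mm
B3: ⌊707/2⌋ × 500 = 353 × 500 mm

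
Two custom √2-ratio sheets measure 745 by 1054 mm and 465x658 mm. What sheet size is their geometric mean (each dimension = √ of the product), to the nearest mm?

Short side: √(745 · 465) = √346425 ≈ 588.6 → 589 mm
Long side: √(1054 · 658) = √693532 ≈ 832.8 → 833 mm

589 × 833 mm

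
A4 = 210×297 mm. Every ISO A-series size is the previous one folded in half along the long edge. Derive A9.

37 × 52 mm

A5: ⌊297/2⌋ × 210 = 148 × 210 mm
A6: ⌊210/2⌋ × 148 = 105 × 148 mm
A7: ⌊148/2⌋ × 105 = 74 × 105 mm
A8: ⌊105/2⌋ × 74 = 52 × 74 mm
A9: ⌊74/2⌋ × 52 = 37 × 52 mm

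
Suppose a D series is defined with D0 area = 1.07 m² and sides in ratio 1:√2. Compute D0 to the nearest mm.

Let the short side be w mm. Then w · w√2 = 1.07 m² = 1,070,000 mm².
w² = 1,070,000/√2, so w ≈ 869.8 mm; long side = w√2 ≈ 1230.1 mm.

870 × 1230 mm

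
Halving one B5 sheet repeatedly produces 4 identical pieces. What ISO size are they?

B7

4 = 2^2, so 2 halving steps.
B5 → B6 → … → B7 after 2 steps.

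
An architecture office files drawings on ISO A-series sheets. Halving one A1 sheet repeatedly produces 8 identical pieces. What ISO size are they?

A4

8 = 2^3, so 3 halving steps.
A1 → A2 → … → A4 after 3 steps.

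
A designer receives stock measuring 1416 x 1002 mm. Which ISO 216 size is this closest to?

B0 (1000 × 1414 mm)

Aspect ratio 1416/1002 ≈ 1.413 — close to the ISO √2 ≈ 1.414.
In the B-series (B0 = 1000 × 1414 mm): B0 = 1000 × 1414 mm.
Off by 4 mm total — nearest standard size.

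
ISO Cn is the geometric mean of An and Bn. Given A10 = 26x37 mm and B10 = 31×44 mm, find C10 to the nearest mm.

28 × 40 mm

Short side: √(26 · 31) = √806 ≈ 28.4 → 28 mm
Long side: √(37 · 44) = √1628 ≈ 40.3 → 40 mm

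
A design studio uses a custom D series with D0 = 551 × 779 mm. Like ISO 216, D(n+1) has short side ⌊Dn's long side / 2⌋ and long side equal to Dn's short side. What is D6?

D1: ⌊779/2⌋ × 551 = 389 × 551 mm
D2: ⌊551/2⌋ × 389 = 275 × 389 mm
D3: ⌊389/2⌋ × 275 = 194 × 275 mm
D4: ⌊275/2⌋ × 194 = 137 × 194 mm
D5: ⌊194/2⌋ × 137 = 97 × 137 mm
D6: ⌊137/2⌋ × 97 = 68 × 97 mm

68 × 97 mm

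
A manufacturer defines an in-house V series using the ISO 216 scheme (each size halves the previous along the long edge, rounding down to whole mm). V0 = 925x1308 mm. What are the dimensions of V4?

231 × 327 mm

V1: ⌊1308/2⌋ × 925 = 654 × 925 mm
V2: ⌊925/2⌋ × 654 = 462 × 654 mm
V3: ⌊654/2⌋ × 462 = 327 × 462 mm
V4: ⌊462/2⌋ × 327 = 231 × 327 mm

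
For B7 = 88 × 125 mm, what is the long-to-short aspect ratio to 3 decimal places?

125 / 88 = 1.420
ISO 216 targets √2 ≈ 1.414; the +0.006 deviation is from mm rounding.

1.420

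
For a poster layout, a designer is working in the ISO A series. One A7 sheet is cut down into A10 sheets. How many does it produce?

8

Each ISO step halves the sheet: 1 × A7 → 2 × A8 → 4 × A9 → 8 × A10
From A7 to A10 is 3 halving steps: 2^3 = 8.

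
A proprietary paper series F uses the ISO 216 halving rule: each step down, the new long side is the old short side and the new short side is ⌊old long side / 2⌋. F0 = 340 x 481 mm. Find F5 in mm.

60 × 85 mm

F1: ⌊481/2⌋ × 340 = 240 × 340 mm
F2: ⌊340/2⌋ × 240 = 170 × 240 mm
F3: ⌊240/2⌋ × 170 = 120 × 170 mm
F4: ⌊170/2⌋ × 120 = 85 × 120 mm
F5: ⌊120/2⌋ × 85 = 60 × 85 mm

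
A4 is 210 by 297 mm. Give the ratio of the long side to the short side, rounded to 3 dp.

1.414

297 / 210 = 1.414
Matches √2 ≈ 1.414 — the ISO 216 defining ratio.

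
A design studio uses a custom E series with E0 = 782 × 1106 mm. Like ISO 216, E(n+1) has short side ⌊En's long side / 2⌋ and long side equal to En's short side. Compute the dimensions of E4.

E1: ⌊1106/2⌋ × 782 = 553 × 782 mm
E2: ⌊782/2⌋ × 553 = 391 × 553 mm
E3: ⌊553/2⌋ × 391 = 276 × 391 mm
E4: ⌊391/2⌋ × 276 = 195 × 276 mm

195 × 276 mm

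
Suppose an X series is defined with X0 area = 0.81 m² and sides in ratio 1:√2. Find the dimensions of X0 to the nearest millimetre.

Let the short side be w mm. Then w · w√2 = 0.81 m² = 810,000 mm².
w² = 810,000/√2, so w ≈ 756.8 mm; long side = w√2 ≈ 1070.3 mm.

757 × 1070 mm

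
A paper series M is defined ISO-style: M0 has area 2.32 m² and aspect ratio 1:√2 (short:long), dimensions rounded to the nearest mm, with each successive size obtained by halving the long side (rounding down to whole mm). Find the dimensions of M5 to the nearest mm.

226 × 320 mm

Let M0's short side be w mm. w · w√2 = 2.32 m² = 2,320,000 mm², so w ≈ 1280.8 mm and w√2 ≈ 1811.3 mm → M0 = 1281 × 1811 mm.
M1: ⌊1811/2⌋ × 1281 = 905 × 1281 mm
M2: ⌊1281/2⌋ × 905 = 640 × 905 mm
M3: ⌊905/2⌋ × 640 = 452 × 640 mm
M4: ⌊640/2⌋ × 452 = 320 × 452 mm
M5: ⌊452/2⌋ × 320 = 226 × 320 mm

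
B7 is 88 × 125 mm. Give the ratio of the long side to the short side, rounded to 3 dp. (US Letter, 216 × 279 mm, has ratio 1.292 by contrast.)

125 / 88 = 1.420
ISO 216 targets √2 ≈ 1.414; the +0.006 deviation is from mm rounding.

1.420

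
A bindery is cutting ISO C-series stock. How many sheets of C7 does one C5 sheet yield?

Each ISO step halves the sheet: 1 × C5 → 2 × C6 → 4 × C7
From C5 to C7 is 2 halving steps: 2^2 = 4.

4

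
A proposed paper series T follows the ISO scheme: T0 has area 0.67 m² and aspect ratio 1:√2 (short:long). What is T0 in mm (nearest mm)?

688 × 973 mm

Let the short side be w mm. Then w · w√2 = 0.67 m² = 670,000 mm².
w² = 670,000/√2, so w ≈ 688.3 mm; long side = w√2 ≈ 973.4 mm.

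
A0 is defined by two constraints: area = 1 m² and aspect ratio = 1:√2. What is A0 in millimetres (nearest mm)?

841 × 1189 mm

Let the short side be w mm. Then the long side is w√2 and w · w√2 = 10⁶ mm².
w² = 10⁶/√2, so w = 1000 / 2^(1/4) ≈ 840.9 mm; long side = 1000 · 2^(1/4) ≈ 1189.2 mm.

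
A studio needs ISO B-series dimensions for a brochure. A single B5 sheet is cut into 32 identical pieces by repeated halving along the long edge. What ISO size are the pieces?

B10

32 = 2^5, so 5 halving steps.
B5 → B6 → … → B10 after 5 steps.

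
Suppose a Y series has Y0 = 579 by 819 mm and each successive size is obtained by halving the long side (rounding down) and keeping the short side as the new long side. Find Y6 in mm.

Y1: ⌊819/2⌋ × 579 = 409 × 579 mm
Y2: ⌊579/2⌋ × 409 = 289 × 409 mm
Y3: ⌊409/2⌋ × 289 = 204 × 289 mm
Y4: ⌊289/2⌋ × 204 = 144 × 204 mm
Y5: ⌊204/2⌋ × 144 = 102 × 144 mm
Y6: ⌊144/2⌋ × 102 = 72 × 102 mm

72 × 102 mm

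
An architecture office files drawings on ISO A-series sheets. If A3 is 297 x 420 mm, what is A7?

A4: ⌊420/2⌋ × 297 = 210 × 297 mm
A5: ⌊297/2⌋ × 210 = 148 × 210 mm
A6: ⌊210/2⌋ × 148 = 105 × 148 mm
A7: ⌊148/2⌋ × 105 = 74 × 105 mm

74 × 105 mm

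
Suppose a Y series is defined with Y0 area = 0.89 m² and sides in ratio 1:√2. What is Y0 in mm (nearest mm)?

793 × 1122 mm

Let the short side be w mm. Then w · w√2 = 0.89 m² = 890,000 mm².
w² = 890,000/√2, so w ≈ 793.3 mm; long side = w√2 ≈ 1121.9 mm.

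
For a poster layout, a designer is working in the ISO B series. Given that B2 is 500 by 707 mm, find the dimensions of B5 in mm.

176 × 250 mm

B3: ⌊707/2⌋ × 500 = 353 × 500 mm
B4: ⌊500/2⌋ × 353 = 250 × 353 mm
B5: ⌊353/2⌋ × 250 = 176 × 250 mm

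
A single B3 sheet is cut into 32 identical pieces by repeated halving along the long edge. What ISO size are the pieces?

32 = 2^5, so 5 halving steps.
B3 → B4 → … → B8 after 5 steps.

B8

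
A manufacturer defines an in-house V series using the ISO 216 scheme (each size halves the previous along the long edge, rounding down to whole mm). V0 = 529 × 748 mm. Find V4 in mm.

V1: ⌊748/2⌋ × 529 = 374 × 529 mm
V2: ⌊529/2⌋ × 374 = 264 × 374 mm
V3: ⌊374/2⌋ × 264 = 187 × 264 mm
V4: ⌊264/2⌋ × 187 = 132 × 187 mm

132 × 187 mm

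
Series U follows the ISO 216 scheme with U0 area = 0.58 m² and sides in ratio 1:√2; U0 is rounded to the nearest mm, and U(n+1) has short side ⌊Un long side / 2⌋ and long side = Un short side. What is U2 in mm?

320 × 453 mm

Let U0's short side be w mm. w · w√2 = 0.58 m² = 580,000 mm², so w ≈ 640.4 mm and w√2 ≈ 905.7 mm → U0 = 640 × 906 mm.
U1: ⌊906/2⌋ × 640 = 453 × 640 mm
U2: ⌊640/2⌋ × 453 = 320 × 453 mm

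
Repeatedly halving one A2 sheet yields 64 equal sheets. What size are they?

64 = 2^6, so 6 halving steps.
A2 → A3 → … → A8 after 6 steps.

A8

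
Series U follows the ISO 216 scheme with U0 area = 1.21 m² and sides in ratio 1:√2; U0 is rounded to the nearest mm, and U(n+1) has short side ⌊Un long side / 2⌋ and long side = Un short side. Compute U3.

Let U0's short side be w mm. w · w√2 = 1.21 m² = 1,210,000 mm², so w ≈ 925.0 mm and w√2 ≈ 1308.1 mm → U0 = 925 × 1308 mm.
U1: ⌊1308/2⌋ × 925 = 654 × 925 mm
U2: ⌊925/2⌋ × 654 = 462 × 654 mm
U3: ⌊654/2⌋ × 462 = 327 × 462 mm

327 × 462 mm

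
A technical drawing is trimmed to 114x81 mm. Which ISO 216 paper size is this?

Aspect ratio 114/81 ≈ 1.407 — close to the ISO √2 ≈ 1.414.
In the C-series (envelope sizes, between A and B): C7 = 81 × 114 mm.

C7 (81 × 114 mm)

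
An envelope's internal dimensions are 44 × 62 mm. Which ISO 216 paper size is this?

B9 (44 × 62 mm)

Aspect ratio 62/44 ≈ 1.409 — close to the ISO √2 ≈ 1.414.
In the B-series (B0 = 1000 × 1414 mm): B9 = 44 × 62 mm.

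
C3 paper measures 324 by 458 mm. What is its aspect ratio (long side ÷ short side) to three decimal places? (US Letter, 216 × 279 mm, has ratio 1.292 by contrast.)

458 / 324 = 1.414
Matches √2 ≈ 1.414 — the ISO 216 defining ratio.

1.414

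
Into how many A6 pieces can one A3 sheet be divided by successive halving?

8

Each ISO step halves the sheet: 1 × A3 → 2 × A4 → 4 × A5 → 8 × A6
From A3 to A6 is 3 halving steps: 2^3 = 8.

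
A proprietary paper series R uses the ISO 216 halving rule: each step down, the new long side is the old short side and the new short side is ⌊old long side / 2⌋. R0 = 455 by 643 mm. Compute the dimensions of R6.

R1 = 321 × 455 mm (from R0 by 1 halving).
R2: ⌊455/2⌋ × 321 = 227 × 321 mm
R3: ⌊321/2⌋ × 227 = 160 × 227 mm
R4: ⌊227/2⌋ × 160 = 113 × 160 mm
R5: ⌊160/2⌋ × 113 = 80 × 113 mm
R6: ⌊113/2⌋ × 80 = 56 × 80 mm

56 × 80 mm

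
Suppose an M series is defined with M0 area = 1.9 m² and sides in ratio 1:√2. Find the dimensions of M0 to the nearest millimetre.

Let the short side be w mm. Then w · w√2 = 1.9 m² = 1,900,000 mm².
w² = 1,900,000/√2, so w ≈ 1159.1 mm; long side = w√2 ≈ 1639.2 mm.

1159 × 1639 mm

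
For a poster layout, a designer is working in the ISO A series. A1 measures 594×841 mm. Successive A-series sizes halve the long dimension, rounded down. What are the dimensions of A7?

74 × 105 mm

A2: ⌊841/2⌋ × 594 = 420 × 594 mm
A3: ⌊594/2⌋ × 420 = 297 × 420 mm
A4: ⌊420/2⌋ × 297 = 210 × 297 mm
A5: ⌊297/2⌋ × 210 = 148 × 210 mm
A6: ⌊210/2⌋ × 148 = 105 × 148 mm
A7: ⌊148/2⌋ × 105 = 74 × 105 mm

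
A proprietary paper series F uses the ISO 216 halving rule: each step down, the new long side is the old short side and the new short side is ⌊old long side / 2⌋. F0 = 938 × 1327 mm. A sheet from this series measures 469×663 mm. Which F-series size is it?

F0: 938 × 1327 mm
F1: 663 × 938 mm
F2: 469 × 663 mm
F3: 331 × 469 mm
→ matches F2.

F2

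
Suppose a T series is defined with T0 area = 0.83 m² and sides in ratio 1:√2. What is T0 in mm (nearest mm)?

Let the short side be w mm. Then w · w√2 = 0.83 m² = 830,000 mm².
w² = 830,000/√2, so w ≈ 766.1 mm; long side = w√2 ≈ 1083.4 mm.

766 × 1083 mm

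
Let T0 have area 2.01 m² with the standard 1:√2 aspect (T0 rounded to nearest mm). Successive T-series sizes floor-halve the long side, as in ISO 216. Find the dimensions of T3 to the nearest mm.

Let T0's short side be w mm. w · w√2 = 2.01 m² = 2,010,000 mm², so w ≈ 1192.2 mm and w√2 ≈ 1686.0 mm → T0 = 1192 × 1686 mm.
T1: ⌊1686/2⌋ × 1192 = 843 × 1192 mm
T2: ⌊1192/2⌋ × 843 = 596 × 843 mm
T3: ⌊843/2⌋ × 596 = 421 × 596 mm

421 × 596 mm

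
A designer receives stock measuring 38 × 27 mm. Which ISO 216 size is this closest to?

A10 (26 × 37 mm)

Aspect ratio 38/27 ≈ 1.407 — close to the ISO √2 ≈ 1.414.
In the A-series (A0 area = 1 m²): A10 = 26 × 37 mm.
Off by 2 mm total — nearest standard size.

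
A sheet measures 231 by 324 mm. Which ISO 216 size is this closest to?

C4 (229 × 324 mm)

Aspect ratio 324/231 ≈ 1.403 — close to the ISO √2 ≈ 1.414.
In the C-series (envelope sizes, between A and B): C4 = 229 × 324 mm.
Off by 2 mm total — nearest standard size.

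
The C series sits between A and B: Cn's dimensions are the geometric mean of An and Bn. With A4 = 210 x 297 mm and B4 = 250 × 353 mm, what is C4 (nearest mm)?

Short side: √(210 · 250) = √52500 ≈ 229.1 → 229 mm
Long side: √(297 · 353) = √104841 ≈ 323.8 → 324 mm

229 × 324 mm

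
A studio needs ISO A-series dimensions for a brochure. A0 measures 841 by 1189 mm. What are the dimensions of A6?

A1: ⌊1189/2⌋ × 841 = 594 × 841 mm
A2: ⌊841/2⌋ × 594 = 420 × 594 mm
A3: ⌊594/2⌋ × 420 = 297 × 420 mm
A4: ⌊420/2⌋ × 297 = 210 × 297 mm
A5: ⌊297/2⌋ × 210 = 148 × 210 mm
A6: ⌊210/2⌋ × 148 = 105 × 148 mm

105 × 148 mm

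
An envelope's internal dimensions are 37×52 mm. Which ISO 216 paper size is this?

A9 (37 × 52 mm)

Aspect ratio 52/37 ≈ 1.405 — close to the ISO √2 ≈ 1.414.
In the A-series (A0 area = 1 m²): A9 = 37 × 52 mm.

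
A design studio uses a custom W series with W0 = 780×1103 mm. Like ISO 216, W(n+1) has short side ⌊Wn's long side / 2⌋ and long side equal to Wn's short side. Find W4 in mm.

195 × 275 mm

W1 = 551 × 780 mm (from W0 by 1 halving).
W2: ⌊780/2⌋ × 551 = 390 × 551 mm
W3: ⌊551/2⌋ × 390 = 275 × 390 mm
W4: ⌊390/2⌋ × 275 = 195 × 275 mm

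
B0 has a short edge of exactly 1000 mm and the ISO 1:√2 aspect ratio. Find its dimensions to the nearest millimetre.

1000 × 1414 mm

Short side = 1000 mm; long side = 1000√2 ≈ 1414.2 mm.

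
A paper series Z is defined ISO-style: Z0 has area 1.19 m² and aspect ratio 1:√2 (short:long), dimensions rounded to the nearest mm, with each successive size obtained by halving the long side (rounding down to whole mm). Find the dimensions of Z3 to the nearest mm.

324 × 458 mm

Let Z0's short side be w mm. w · w√2 = 1.19 m² = 1,190,000 mm², so w ≈ 917.3 mm and w√2 ≈ 1297.3 mm → Z0 = 917 × 1297 mm.
Z1: ⌊1297/2⌋ × 917 = 648 × 917 mm
Z2: ⌊917/2⌋ × 648 = 458 × 648 mm
Z3: ⌊648/2⌋ × 458 = 324 × 458 mm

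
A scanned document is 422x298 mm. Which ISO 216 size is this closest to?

Aspect ratio 422/298 ≈ 1.416 — close to the ISO √2 ≈ 1.414.
In the A-series (A0 area = 1 m²): A3 = 297 × 420 mm.
Off by 3 mm total — nearest standard size.

A3 (297 × 420 mm)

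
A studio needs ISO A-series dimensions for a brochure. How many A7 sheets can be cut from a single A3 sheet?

16

A3 = 297 × 420 mm; A7 = 74 × 105 mm.
Each halving step doubles the count; 4 steps from A3 to A7.
2^4 = 16.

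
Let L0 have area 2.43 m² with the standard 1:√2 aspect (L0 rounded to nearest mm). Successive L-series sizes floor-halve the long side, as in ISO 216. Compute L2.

Let L0's short side be w mm. w · w√2 = 2.43 m² = 2,430,000 mm², so w ≈ 1310.8 mm and w√2 ≈ 1853.8 mm → L0 = 1311 × 1854 mm.
L1: ⌊1854/2⌋ × 1311 = 927 × 1311 mm
L2: ⌊1311/2⌋ × 927 = 655 × 927 mm

655 × 927 mm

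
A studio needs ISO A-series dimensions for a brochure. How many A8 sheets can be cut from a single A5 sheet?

8

Each ISO step halves the sheet: 1 × A5 → 2 × A6 → 4 × A7 → 8 × A8
From A5 to A8 is 3 halving steps: 2^3 = 8.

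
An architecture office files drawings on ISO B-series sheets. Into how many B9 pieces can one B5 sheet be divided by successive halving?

16

Each ISO step halves the sheet: 1 × B5 → 2 × B6 → 4 × B7 → 8 × B8 → …
From B5 to B9 is 4 halving steps: 2^4 = 16.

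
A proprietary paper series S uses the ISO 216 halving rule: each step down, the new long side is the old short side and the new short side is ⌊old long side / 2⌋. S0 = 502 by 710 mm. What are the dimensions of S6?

62 × 88 mm

S1: ⌊710/2⌋ × 502 = 355 × 502 mm
S2: ⌊502/2⌋ × 355 = 251 × 355 mm
S3: ⌊355/2⌋ × 251 = 177 × 251 mm
S4: ⌊251/2⌋ × 177 = 125 × 177 mm
S5: ⌊177/2⌋ × 125 = 88 × 125 mm
S6: ⌊125/2⌋ × 88 = 62 × 88 mm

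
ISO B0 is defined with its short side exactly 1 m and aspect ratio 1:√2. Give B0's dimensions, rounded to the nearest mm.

Short side = 1000 mm; long side = 1000√2 ≈ 1414.2 mm.

1000 × 1414 mm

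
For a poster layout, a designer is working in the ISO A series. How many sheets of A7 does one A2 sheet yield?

32

Each ISO step halves the sheet: 1 × A2 → 2 × A3 → 4 × A4 → 8 × A5 → …
From A2 to A7 is 5 halving steps: 2^5 = 32.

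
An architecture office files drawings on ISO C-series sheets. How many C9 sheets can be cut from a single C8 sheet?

2

Each ISO step halves the sheet: 1 × C8 → 2 × C9
From C8 to C9 is 1 halving step: 2^1 = 2.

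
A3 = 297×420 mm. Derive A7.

A4: ⌊420/2⌋ × 297 = 210 × 297 mm
A5: ⌊297/2⌋ × 210 = 148 × 210 mm
A6: ⌊210/2⌋ × 148 = 105 × 148 mm
A7: ⌊148/2⌋ × 105 = 74 × 105 mm

74 × 105 mm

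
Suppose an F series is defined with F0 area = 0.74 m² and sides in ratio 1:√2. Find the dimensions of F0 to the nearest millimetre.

723 × 1023 mm

Let the short side be w mm. Then w · w√2 = 0.74 m² = 740,000 mm².
w² = 740,000/√2, so w ≈ 723.4 mm; long side = w√2 ≈ 1023.0 mm.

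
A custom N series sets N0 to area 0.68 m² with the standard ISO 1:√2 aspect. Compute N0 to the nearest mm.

693 × 981 mm

Let the short side be w mm. Then w · w√2 = 0.68 m² = 680,000 mm².
w² = 680,000/√2, so w ≈ 693.4 mm; long side = w√2 ≈ 980.6 mm.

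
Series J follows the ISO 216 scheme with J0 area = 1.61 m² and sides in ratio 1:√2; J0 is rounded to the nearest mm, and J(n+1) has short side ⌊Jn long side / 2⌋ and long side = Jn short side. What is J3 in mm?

377 × 533 mm

Let J0's short side be w mm. w · w√2 = 1.61 m² = 1,610,000 mm², so w ≈ 1067.0 mm and w√2 ≈ 1508.9 mm → J0 = 1067 × 1509 mm.
J1: ⌊1509/2⌋ × 1067 = 754 × 1067 mm
J2: ⌊1067/2⌋ × 754 = 533 × 754 mm
J3: ⌊754/2⌋ × 533 = 377 × 533 mm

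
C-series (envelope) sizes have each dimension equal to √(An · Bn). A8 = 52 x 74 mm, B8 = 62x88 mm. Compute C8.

57 × 81 mm

Short side: √(52 · 62) = √3224 ≈ 56.8 → 57 mm
Long side: √(74 · 88) = √6512 ≈ 80.7 → 81 mm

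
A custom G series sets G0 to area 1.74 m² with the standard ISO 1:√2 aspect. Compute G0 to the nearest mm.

1109 × 1569 mm

Let the short side be w mm. Then w · w√2 = 1.74 m² = 1,740,000 mm².
w² = 1,740,000/√2, so w ≈ 1109.2 mm; long side = w√2 ≈ 1568.7 mm.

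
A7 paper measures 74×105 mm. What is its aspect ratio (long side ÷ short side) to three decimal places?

105 / 74 = 1.419
ISO 216 targets √2 ≈ 1.414; the +0.005 deviation is from mm rounding.

1.419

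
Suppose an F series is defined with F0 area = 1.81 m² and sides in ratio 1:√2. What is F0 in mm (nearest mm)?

1131 × 1600 mm

Let the short side be w mm. Then w · w√2 = 1.81 m² = 1,810,000 mm².
w² = 1,810,000/√2, so w ≈ 1131.3 mm; long side = w√2 ≈ 1599.9 mm.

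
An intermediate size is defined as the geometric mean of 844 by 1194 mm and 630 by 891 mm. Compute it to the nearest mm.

Short side: √(844 · 630) = √531720 ≈ 729.2 → 729 mm
Long side: √(1194 · 891) = √1063854 ≈ 1031.4 → 1031 mm

729 × 1031 mm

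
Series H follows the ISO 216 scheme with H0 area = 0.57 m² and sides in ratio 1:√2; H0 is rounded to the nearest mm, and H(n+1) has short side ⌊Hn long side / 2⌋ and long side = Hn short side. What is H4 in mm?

158 × 224 mm

Let H0's short side be w mm. w · w√2 = 0.57 m² = 570,000 mm², so w ≈ 634.9 mm and w√2 ≈ 897.8 mm → H0 = 635 × 898 mm.
H1: ⌊898/2⌋ × 635 = 449 × 635 mm
H2: ⌊635/2⌋ × 449 = 317 × 449 mm
H3: ⌊449/2⌋ × 317 = 224 × 317 mm
H4: ⌊317/2⌋ × 224 = 158 × 224 mm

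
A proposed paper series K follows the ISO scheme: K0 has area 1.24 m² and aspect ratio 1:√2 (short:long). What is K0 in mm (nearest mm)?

936 × 1324 mm

Let the short side be w mm. Then w · w√2 = 1.24 m² = 1,240,000 mm².
w² = 1,240,000/√2, so w ≈ 936.4 mm; long side = w√2 ≈ 1324.2 mm.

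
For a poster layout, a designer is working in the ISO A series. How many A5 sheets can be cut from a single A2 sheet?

A2 = 420 × 594 mm; A5 = 148 × 210 mm.
Each halving step doubles the count; 3 steps from A2 to A5.
2^3 = 8.

8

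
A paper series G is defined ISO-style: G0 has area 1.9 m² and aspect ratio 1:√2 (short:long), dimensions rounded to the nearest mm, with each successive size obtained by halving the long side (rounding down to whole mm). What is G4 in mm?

289 × 409 mm

Let G0's short side be w mm. w · w√2 = 1.9 m² = 1,900,000 mm², so w ≈ 1159.1 mm and w√2 ≈ 1639.2 mm → G0 = 1159 × 1639 mm.
G1: ⌊1639/2⌋ × 1159 = 819 × 1159 mm
G2: ⌊1159/2⌋ × 819 = 579 × 819 mm
G3: ⌊819/2⌋ × 579 = 409 × 579 mm
G4: ⌊579/2⌋ × 409 = 289 × 409 mm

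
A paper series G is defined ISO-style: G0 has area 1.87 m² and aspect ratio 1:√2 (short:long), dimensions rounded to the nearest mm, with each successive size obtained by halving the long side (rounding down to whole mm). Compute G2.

Let G0's short side be w mm. w · w√2 = 1.87 m² = 1,870,000 mm², so w ≈ 1149.9 mm and w√2 ≈ 1626.2 mm → G0 = 1150 × 1626 mm.
G1: ⌊1626/2⌋ × 1150 = 813 × 1150 mm
G2: ⌊1150/2⌋ × 813 = 575 × 813 mm

575 × 813 mm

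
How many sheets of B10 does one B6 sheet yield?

Each ISO step halves the sheet: 1 × B6 → 2 × B7 → 4 × B8 → 8 × B9 → …
From B6 to B10 is 4 halving steps: 2^4 = 16.

16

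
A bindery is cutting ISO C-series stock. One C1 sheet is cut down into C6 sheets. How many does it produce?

32

Each ISO step halves the sheet: 1 × C1 → 2 × C2 → 4 × C3 → 8 × C4 → …
From C1 to C6 is 5 halving steps: 2^5 = 32.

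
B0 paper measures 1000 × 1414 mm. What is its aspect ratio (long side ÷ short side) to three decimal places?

1414 / 1000 = 1.414
Matches √2 ≈ 1.414 — the ISO 216 defining ratio.

1.414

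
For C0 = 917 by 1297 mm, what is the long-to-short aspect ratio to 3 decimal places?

1.414

1297 / 917 = 1.414
Matches √2 ≈ 1.414 — the ISO 216 defining ratio.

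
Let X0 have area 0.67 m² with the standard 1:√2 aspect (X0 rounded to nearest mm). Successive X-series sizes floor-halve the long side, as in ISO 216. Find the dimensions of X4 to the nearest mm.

172 × 243 mm

Let X0's short side be w mm. w · w√2 = 0.67 m² = 670,000 mm², so w ≈ 688.3 mm and w√2 ≈ 973.4 mm → X0 = 688 × 973 mm.
X1: ⌊973/2⌋ × 688 = 486 × 688 mm
X2: ⌊688/2⌋ × 486 = 344 × 486 mm
X3: ⌊486/2⌋ × 344 = 243 × 344 mm
X4: ⌊344/2⌋ × 243 = 172 × 243 mm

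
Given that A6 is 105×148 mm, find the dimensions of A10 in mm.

26 × 37 mm

A7: ⌊148/2⌋ × 105 = 74 × 105 mm
A8: ⌊105/2⌋ × 74 = 52 × 74 mm
A9: ⌊74/2⌋ × 52 = 37 × 52 mm
A10: ⌊52/2⌋ × 37 = 26 × 37 mm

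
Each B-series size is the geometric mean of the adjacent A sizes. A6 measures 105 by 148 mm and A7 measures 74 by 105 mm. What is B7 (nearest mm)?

Short side: √(105 · 74) = √7770 ≈ 88.1 → 88 mm
Long side: √(148 · 105) = √15540 ≈ 124.7 → 125 mm

88 × 125 mm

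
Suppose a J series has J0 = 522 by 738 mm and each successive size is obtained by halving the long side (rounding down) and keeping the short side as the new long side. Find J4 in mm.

J1: ⌊738/2⌋ × 522 = 369 × 522 mm
J2: ⌊522/2⌋ × 369 = 261 × 369 mm
J3: ⌊369/2⌋ × 261 = 184 × 261 mm
J4: ⌊261/2⌋ × 184 = 130 × 184 mm

130 × 184 mm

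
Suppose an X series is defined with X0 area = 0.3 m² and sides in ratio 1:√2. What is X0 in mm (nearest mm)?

461 × 651 mm

Let the short side be w mm. Then w · w√2 = 0.3 m² = 300,000 mm².
w² = 300,000/√2, so w ≈ 460.6 mm; long side = w√2 ≈ 651.4 mm.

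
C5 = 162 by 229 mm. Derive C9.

C6: ⌊229/2⌋ × 162 = 114 × 162 mm
C7: ⌊162/2⌋ × 114 = 81 × 114 mm
C8: ⌊114/2⌋ × 81 = 57 × 81 mm
C9: ⌊81/2⌋ × 57 = 40 × 57 mm

40 × 57 mm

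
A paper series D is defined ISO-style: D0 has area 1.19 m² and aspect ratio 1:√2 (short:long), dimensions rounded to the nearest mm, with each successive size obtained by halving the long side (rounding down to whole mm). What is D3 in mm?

Let D0's short side be w mm. w · w√2 = 1.19 m² = 1,190,000 mm², so w ≈ 917.3 mm and w√2 ≈ 1297.3 mm → D0 = 917 × 1297 mm.
D1: ⌊1297/2⌋ × 917 = 648 × 917 mm
D2: ⌊917/2⌋ × 648 = 458 × 648 mm
D3: ⌊648/2⌋ × 458 = 324 × 458 mm

324 × 458 mm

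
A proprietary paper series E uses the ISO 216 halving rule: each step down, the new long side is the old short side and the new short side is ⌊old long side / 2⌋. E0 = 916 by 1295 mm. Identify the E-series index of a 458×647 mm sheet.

E0: 916 × 1295 mm
E1: 647 × 916 mm
E2: 458 × 647 mm
E3: 323 × 458 mm
→ matches E2.

E2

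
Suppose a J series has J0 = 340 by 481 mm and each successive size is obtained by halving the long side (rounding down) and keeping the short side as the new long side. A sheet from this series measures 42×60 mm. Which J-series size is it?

J6

J0: 340 × 481 mm
J1: 240 × 340 mm
J2: 170 × 240 mm
J3: 120 × 170 mm
J4: 85 × 120 mm
J5: 60 × 85 mm
J6: 42 × 60 mm
J7: 30 × 42 mm
→ matches J6.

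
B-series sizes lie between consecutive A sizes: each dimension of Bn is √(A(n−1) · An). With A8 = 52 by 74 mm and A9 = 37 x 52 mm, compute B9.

44 × 62 mm

Short side: √(52 · 37) = √1924 ≈ 43.9 → 44 mm
Long side: √(74 · 52) = √3848 ≈ 62.0 → 62 mm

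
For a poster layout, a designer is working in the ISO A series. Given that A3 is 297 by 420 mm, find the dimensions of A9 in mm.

37 × 52 mm

A4: ⌊420/2⌋ × 297 = 210 × 297 mm
A5: ⌊297/2⌋ × 210 = 148 × 210 mm
A6: ⌊210/2⌋ × 148 = 105 × 148 mm
A7: ⌊148/2⌋ × 105 = 74 × 105 mm
A8: ⌊105/2⌋ × 74 = 52 × 74 mm
A9: ⌊74/2⌋ × 52 = 37 × 52 mm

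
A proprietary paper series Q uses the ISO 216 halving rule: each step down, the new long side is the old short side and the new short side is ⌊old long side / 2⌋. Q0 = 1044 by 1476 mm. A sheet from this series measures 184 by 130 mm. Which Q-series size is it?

Q0: 1044 × 1476 mm
Q1: 738 × 1044 mm
Q2: 522 × 738 mm
Q3: 369 × 522 mm
Q4: 261 × 369 mm
Q5: 184 × 261 mm
Q6: 130 × 184 mm
Q7: 92 × 130 mm
→ matches Q6.

Q6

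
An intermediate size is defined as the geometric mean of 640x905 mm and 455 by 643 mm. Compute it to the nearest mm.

540 × 763 mm

Short side: √(640 · 455) = √291200 ≈ 539.6 → 540 mm
Long side: √(905 · 643) = √581915 ≈ 762.8 → 763 mm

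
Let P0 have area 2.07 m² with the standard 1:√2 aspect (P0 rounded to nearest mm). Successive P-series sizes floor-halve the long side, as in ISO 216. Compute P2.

605 × 855 mm

Let P0's short side be w mm. w · w√2 = 2.07 m² = 2,070,000 mm², so w ≈ 1209.8 mm and w√2 ≈ 1711.0 mm → P0 = 1210 × 1711 mm.
P1: ⌊1711/2⌋ × 1210 = 855 × 1210 mm
P2: ⌊1210/2⌋ × 855 = 605 × 855 mm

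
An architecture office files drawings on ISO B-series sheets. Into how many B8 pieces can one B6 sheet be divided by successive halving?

4

Each ISO step halves the sheet: 1 × B6 → 2 × B7 → 4 × B8
From B6 to B8 is 2 halving steps: 2^2 = 4.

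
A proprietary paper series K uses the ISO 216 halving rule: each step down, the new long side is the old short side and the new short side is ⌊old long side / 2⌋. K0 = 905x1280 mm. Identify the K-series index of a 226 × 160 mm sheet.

K0: 905 × 1280 mm
K1: 640 × 905 mm
K2: 452 × 640 mm
K3: 320 × 452 mm
K4: 226 × 320 mm
K5: 160 × 226 mm
K6: 113 × 160 mm
→ matches K5.

K5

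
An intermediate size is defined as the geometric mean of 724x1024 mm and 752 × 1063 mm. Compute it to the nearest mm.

738 × 1043 mm

Short side: √(724 · 752) = √544448 ≈ 737.9 → 738 mm
Long side: √(1024 · 1063) = √1088512 ≈ 1043.3 → 1043 mm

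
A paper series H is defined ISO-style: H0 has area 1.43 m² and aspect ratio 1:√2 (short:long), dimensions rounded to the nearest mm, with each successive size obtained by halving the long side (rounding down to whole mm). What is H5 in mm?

177 × 251 mm

Let H0's short side be w mm. w · w√2 = 1.43 m² = 1,430,000 mm², so w ≈ 1005.6 mm and w√2 ≈ 1422.1 mm → H0 = 1006 × 1422 mm.
H1: ⌊1422/2⌋ × 1006 = 711 × 1006 mm
H2: ⌊1006/2⌋ × 711 = 503 × 711 mm
H3: ⌊711/2⌋ × 503 = 355 × 503 mm
H4: ⌊503/2⌋ × 355 = 251 × 355 mm
H5: ⌊355/2⌋ × 251 = 177 × 251 mm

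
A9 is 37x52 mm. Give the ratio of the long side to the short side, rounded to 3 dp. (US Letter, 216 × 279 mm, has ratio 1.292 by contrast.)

1.405

52 / 37 = 1.405
ISO 216 targets √2 ≈ 1.414; the -0.009 deviation is from mm rounding.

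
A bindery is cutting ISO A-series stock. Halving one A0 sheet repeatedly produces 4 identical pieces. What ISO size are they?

4 = 2^2, so 2 halving steps.
A0 → A1 → … → A2 after 2 steps.

A2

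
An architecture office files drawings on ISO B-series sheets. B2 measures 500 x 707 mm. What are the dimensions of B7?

88 × 125 mm

B3: ⌊707/2⌋ × 500 = 353 × 500 mm
B4: ⌊500/2⌋ × 353 = 250 × 353 mm
B5: ⌊353/2⌋ × 250 = 176 × 250 mm
B6: ⌊250/2⌋ × 176 = 125 × 176 mm
B7: ⌊176/2⌋ × 125 = 88 × 125 mm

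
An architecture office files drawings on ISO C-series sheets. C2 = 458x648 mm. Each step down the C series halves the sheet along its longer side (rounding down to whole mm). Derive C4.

C3: ⌊648/2⌋ × 458 = 324 × 458 mm
C4: ⌊458/2⌋ × 324 = 229 × 324 mm

229 × 324 mm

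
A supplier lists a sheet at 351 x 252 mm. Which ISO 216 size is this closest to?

Aspect ratio 351/252 ≈ 1.393 (ISO target is √2 ≈ 1.414).
In the B-series (B0 = 1000 × 1414 mm): B4 = 250 × 353 mm.
Off by 4 mm total — nearest standard size.

B4 (250 × 353 mm)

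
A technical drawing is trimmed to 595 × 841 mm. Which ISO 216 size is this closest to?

Aspect ratio 841/595 ≈ 1.413 — close to the ISO √2 ≈ 1.414.
In the A-series (A0 area = 1 m²): A1 = 594 × 841 mm.
Off by 1 mm total — nearest standard size.

A1 (594 × 841 mm)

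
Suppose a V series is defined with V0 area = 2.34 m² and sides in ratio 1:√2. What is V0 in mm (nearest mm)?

1286 × 1819 mm

Let the short side be w mm. Then w · w√2 = 2.34 m² = 2,340,000 mm².
w² = 2,340,000/√2, so w ≈ 1286.3 mm; long side = w√2 ≈ 1819.1 mm.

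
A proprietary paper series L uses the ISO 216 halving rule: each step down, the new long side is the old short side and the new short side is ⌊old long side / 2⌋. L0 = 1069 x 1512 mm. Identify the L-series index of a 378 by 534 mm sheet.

L0: 1069 × 1512 mm
L1: 756 × 1069 mm
L2: 534 × 756 mm
L3: 378 × 534 mm
L4: 267 × 378 mm
→ matches L3.

L3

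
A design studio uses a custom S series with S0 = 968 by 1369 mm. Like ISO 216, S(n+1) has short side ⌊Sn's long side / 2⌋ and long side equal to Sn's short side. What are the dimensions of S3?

342 × 484 mm

S1: ⌊1369/2⌋ × 968 = 684 × 968 mm
S2: ⌊968/2⌋ × 684 = 484 × 684 mm
S3: ⌊684/2⌋ × 484 = 342 × 484 mm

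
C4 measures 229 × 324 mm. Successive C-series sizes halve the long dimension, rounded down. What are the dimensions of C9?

C5: ⌊324/2⌋ × 229 = 162 × 229 mm
C6: ⌊229/2⌋ × 162 = 114 × 162 mm
C7: ⌊162/2⌋ × 114 = 81 × 114 mm
C8: ⌊114/2⌋ × 81 = 57 × 81 mm
C9: ⌊81/2⌋ × 57 = 40 × 57 mm

40 × 57 mm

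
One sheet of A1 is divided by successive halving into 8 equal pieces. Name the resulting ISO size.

8 = 2^3, so 3 halving steps.
A1 → A2 → … → A4 after 3 steps.

A4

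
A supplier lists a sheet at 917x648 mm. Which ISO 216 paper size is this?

Aspect ratio 917/648 ≈ 1.415 — close to the ISO √2 ≈ 1.414.
In the C-series (envelope sizes, between A and B): C1 = 648 × 917 mm.

C1 (648 × 917 mm)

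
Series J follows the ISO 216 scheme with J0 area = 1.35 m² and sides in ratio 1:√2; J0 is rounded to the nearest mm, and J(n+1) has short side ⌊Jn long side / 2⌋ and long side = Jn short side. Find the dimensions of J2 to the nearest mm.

488 × 691 mm

Let J0's short side be w mm. w · w√2 = 1.35 m² = 1,350,000 mm², so w ≈ 977.0 mm and w√2 ≈ 1381.7 mm → J0 = 977 × 1382 mm.
J1: ⌊1382/2⌋ × 977 = 691 × 977 mm
J2: ⌊977/2⌋ × 691 = 488 × 691 mm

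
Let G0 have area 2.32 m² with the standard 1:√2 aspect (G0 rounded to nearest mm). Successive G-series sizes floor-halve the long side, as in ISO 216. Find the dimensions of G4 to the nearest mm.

320 × 452 mm

Let G0's short side be w mm. w · w√2 = 2.32 m² = 2,320,000 mm², so w ≈ 1280.8 mm and w√2 ≈ 1811.3 mm → G0 = 1281 × 1811 mm.
G1: ⌊1811/2⌋ × 1281 = 905 × 1281 mm
G2: ⌊1281/2⌋ × 905 = 640 × 905 mm
G3: ⌊905/2⌋ × 640 = 452 × 640 mm
G4: ⌊640/2⌋ × 452 = 320 × 452 mm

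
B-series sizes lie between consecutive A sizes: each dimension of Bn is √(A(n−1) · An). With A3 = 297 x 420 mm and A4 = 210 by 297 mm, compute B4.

Short side: √(297 · 210) = √62370 ≈ 249.7 → 250 mm
Long side: √(420 · 297) = √124740 ≈ 353.2 → 353 mm

250 × 353 mm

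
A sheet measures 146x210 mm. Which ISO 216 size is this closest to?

Aspect ratio 210/146 ≈ 1.438 (ISO target is √2 ≈ 1.414).
In the A-series (A0 area = 1 m²): A5 = 148 × 210 mm.
Off by 2 mm total — nearest standard size.

A5 (148 × 210 mm)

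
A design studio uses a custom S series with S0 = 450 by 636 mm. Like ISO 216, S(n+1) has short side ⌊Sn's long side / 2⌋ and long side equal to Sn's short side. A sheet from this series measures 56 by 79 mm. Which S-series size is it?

S0: 450 × 636 mm
S1: 318 × 450 mm
S2: 225 × 318 mm
S3: 159 × 225 mm
S4: 112 × 159 mm
S5: 79 × 112 mm
S6: 56 × 79 mm
S7: 39 × 56 mm
→ matches S6.

S6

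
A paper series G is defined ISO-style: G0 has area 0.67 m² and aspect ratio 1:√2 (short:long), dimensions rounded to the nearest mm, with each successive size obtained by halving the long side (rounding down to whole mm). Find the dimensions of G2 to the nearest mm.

344 × 486 mm

Let G0's short side be w mm. w · w√2 = 0.67 m² = 670,000 mm², so w ≈ 688.3 mm and w√2 ≈ 973.4 mm → G0 = 688 × 973 mm.
G1: ⌊973/2⌋ × 688 = 486 × 688 mm
G2: ⌊688/2⌋ × 486 = 344 × 486 mm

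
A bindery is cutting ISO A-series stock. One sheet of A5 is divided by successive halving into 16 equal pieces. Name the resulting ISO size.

16 = 2^4, so 4 halving steps.
A5 → A6 → … → A9 after 4 steps.

A9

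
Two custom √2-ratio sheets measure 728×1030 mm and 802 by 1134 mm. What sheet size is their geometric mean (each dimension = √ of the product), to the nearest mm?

764 × 1081 mm

Short side: √(728 · 802) = √583856 ≈ 764.1 → 764 mm
Long side: √(1030 · 1134) = √1168020 ≈ 1080.7 → 1081 mm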